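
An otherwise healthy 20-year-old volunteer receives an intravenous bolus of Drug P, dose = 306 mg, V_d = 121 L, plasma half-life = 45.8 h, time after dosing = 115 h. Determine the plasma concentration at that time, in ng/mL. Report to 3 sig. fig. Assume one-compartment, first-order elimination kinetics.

444 ng/mL

C₀ = Dose / Vd = 306.0 / 121 = 2.529 mg/L
k = ln2 / t½ = 0.693147 / 45.8 = 0.01513 h⁻¹
C = C₀ · e^(−k·t) = 2.529 × e^(−0.01513 × 115)
  = 2.529 × 0.1755 = 0.4438 mg/L
Convert: 0.4438 mg/L × 1000 = 443.8 ng/mL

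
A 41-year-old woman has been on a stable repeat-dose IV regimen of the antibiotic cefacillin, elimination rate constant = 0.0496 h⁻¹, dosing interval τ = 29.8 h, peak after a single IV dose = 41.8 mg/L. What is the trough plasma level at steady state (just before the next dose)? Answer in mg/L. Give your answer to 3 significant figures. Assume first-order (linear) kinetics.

12.4 mg/L

e^(−kτ) = e^(−0.04960 × 29.8) = 0.2281
Accumulation ratio R = 1 / (1 − e^(−kτ)) = 1 / (1 − 0.2281) = 1.296
Steady-state trough = C₀ × R × e^(−kτ) = 41.8 × 1.296 × 0.2281 = 12.36 mg/L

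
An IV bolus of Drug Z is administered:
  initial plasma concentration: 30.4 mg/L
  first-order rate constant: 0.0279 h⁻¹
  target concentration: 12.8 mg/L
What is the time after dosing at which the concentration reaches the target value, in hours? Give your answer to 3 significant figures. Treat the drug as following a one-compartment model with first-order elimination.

31.0 h

t = ln(C₀ / C) / k = ln(30.40 / 12.8) / 0.02790
  = ln(2.375) / 0.02790 = 0.8650 / 0.02790 = 31.00 h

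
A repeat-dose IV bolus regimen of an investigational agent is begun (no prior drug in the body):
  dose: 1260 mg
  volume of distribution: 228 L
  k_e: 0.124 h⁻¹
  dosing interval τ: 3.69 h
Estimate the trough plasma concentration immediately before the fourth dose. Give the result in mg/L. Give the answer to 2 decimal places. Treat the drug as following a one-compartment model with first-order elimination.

C₀ per dose = Dose / Vd = 1260 / 228 = 5.526 mg/L
Fraction remaining after one interval: r = e^(−kτ) = e^(−0.1240 × 3.69) = 0.6328
Before dose 4, 3 doses have been given (aged 1τ, 2τ, 3τ).
C_trough = C₀ × (r + r² + … + r^3) = C₀ × r(1−r^3)/(1−r)
        = 5.526 × 0.6328 × (1 − 0.2534) / (1 − 0.6328) = 7.110 mg/L

7.11 mg/L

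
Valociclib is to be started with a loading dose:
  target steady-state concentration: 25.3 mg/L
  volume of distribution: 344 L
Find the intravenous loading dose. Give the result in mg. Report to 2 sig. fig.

LD = Css × Vd = 25.3 × 344 = 8703 mg

8700 mg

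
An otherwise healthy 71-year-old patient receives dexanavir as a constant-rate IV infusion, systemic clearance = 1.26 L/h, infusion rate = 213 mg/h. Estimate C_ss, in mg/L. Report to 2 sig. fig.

At steady state Css = R₀ / CL = 213 / 1.260 = 169.0 mg/L

170 mg/L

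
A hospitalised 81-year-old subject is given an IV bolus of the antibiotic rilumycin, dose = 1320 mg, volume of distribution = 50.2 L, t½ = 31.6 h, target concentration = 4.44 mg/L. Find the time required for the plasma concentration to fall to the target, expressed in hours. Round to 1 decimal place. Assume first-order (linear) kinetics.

C₀ = Dose / Vd = 1320 / 50.2 = 26.29 mg/L
k = ln2 / t½ = 0.693147 / 31.6 = 0.02194 h⁻¹
t = ln(C₀ / C) / k = ln(26.29 / 4.44) / 0.02194
  = ln(5.921) / 0.02194 = 1.779 / 0.02194 = 81.08 h

81.1 h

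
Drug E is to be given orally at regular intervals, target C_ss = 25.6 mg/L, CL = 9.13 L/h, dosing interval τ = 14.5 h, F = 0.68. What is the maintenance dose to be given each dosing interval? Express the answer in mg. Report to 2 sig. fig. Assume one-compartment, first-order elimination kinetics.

5000 mg

At steady state, F × (Dose/τ) = Css × CL.
Dose = Css × CL × τ / F = 25.6 × 9.130 × 14.5 / 0.68 = 4984 mg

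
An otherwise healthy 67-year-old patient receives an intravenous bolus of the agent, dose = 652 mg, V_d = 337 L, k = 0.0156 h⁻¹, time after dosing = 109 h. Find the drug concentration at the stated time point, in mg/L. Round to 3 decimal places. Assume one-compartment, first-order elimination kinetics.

0.353 mg/L

C₀ = Dose / Vd = 652.0 / 337 = 1.935 mg/L
C = C₀ · e^(−k·t) = 1.935 × e^(−0.01560 × 109)
  = 1.935 × 0.1826 = 0.3533 mg/L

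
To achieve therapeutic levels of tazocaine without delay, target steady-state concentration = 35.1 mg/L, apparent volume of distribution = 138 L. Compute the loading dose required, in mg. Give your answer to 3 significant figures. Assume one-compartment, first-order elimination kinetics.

4840 mg

LD = Css × Vd = 35.1 × 138 = 4844 mg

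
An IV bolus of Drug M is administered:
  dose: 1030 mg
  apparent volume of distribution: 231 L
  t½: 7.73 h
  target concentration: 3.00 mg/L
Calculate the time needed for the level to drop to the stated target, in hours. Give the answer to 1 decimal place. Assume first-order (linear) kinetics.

4.4 h

C₀ = Dose / Vd = 1030 / 231 = 4.459 mg/L
k = ln2 / t½ = 0.693147 / 7.73 = 0.08967 h⁻¹
t = ln(C₀ / C) / k = ln(4.459 / 3.00) / 0.08967
  = ln(1.486) / 0.08967 = 0.3961 / 0.08967 = 4.417 h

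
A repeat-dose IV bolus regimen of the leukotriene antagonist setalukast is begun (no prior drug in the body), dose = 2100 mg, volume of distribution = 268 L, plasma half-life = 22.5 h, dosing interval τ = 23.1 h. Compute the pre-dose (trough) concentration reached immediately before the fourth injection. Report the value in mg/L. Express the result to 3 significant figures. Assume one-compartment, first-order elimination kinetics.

C₀ per dose = Dose / Vd = 2100 / 268 = 7.836 mg/L
k = ln2 / t½ = 0.693147 / 22.5 = 0.03081 h⁻¹
Fraction remaining after one interval: r = e^(−kτ) = e^(−0.03081 × 23.1) = 0.4908
Before dose 4, 3 doses have been given (aged 1τ, 2τ, 3τ).
C_trough = C₀ × (r + r² + … + r^3) = C₀ × r(1−r^3)/(1−r)
        = 7.836 × 0.4908 × (1 − 0.1182) / (1 − 0.4908) = 6.660 mg/L

6.66 mg/L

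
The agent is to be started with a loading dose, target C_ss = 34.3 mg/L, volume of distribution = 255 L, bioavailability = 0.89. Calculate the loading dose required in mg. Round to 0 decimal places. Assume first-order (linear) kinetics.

9828 mg

LD = Css × Vd / F = 34.3 × 255 / 0.89 = 9828 mg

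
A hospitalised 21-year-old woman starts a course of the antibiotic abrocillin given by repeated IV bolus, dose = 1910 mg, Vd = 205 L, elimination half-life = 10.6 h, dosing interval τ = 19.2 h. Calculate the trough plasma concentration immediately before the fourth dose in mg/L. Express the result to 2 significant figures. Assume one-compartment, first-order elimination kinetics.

3.6 mg/L

C₀ per dose = Dose / Vd = 1910 / 205 = 9.317 mg/L
k = ln2 / t½ = 0.693147 / 10.6 = 0.06539 h⁻¹
Fraction remaining after one interval: r = e^(−kτ) = e^(−0.06539 × 19.2) = 0.2849
Before dose 4, 3 doses have been given (aged 1τ, 2τ, 3τ).
C_trough = C₀ × (r + r² + … + r^3) = C₀ × r(1−r^3)/(1−r)
        = 9.317 × 0.2849 × (1 − 0.02312) / (1 − 0.2849) = 3.626 mg/L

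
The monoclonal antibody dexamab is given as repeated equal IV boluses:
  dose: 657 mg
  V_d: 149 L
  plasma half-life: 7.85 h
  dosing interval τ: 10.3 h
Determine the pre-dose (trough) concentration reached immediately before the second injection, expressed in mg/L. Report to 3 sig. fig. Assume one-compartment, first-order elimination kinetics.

C₀ per dose = Dose / Vd = 657 / 149 = 4.409 mg/L
k = ln2 / t½ = 0.693147 / 7.85 = 0.08830 h⁻¹
Fraction remaining after one interval: r = e^(−kτ) = e^(−0.08830 × 10.3) = 0.4027
Before dose 2, 1 dose has been given (aged 1τ).
C_trough = C₀ × r = 4.409 × 0.4027 = 1.776 mg/L

1.78 mg/L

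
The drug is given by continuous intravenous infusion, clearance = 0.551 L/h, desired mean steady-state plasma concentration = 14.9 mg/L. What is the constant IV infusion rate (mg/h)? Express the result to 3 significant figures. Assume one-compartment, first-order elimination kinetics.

8.21 mg/h

At steady state, infusion rate R₀ = Css × CL = 14.9 × 0.5510 = 8.210 mg/h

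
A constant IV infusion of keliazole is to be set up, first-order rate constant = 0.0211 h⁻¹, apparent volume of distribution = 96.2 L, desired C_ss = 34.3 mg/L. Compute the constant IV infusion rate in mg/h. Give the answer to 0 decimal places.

70 mg/h

CL = k × Vd = 0.02110 × 96.2 = 2.030 L/h
At steady state, infusion rate R₀ = Css × CL = 34.3 × 2.030 = 69.63 mg/h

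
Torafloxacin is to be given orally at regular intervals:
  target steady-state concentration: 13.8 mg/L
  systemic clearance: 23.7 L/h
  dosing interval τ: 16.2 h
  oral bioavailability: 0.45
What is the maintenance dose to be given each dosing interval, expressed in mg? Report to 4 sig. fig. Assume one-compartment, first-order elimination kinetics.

At steady state, F × (Dose/τ) = Css × CL.
Dose = Css × CL × τ / F = 13.8 × 23.70 × 16.2 / 0.45 = 11770 mg

11770 mg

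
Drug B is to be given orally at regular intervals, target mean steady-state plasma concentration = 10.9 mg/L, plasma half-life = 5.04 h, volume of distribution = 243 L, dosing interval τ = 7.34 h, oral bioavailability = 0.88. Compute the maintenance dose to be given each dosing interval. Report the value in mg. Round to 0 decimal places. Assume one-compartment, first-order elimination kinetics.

k = ln2 / t½ = 0.693147 / 5.04 = 0.1375 h⁻¹
CL = k × Vd = 0.1375 × 243 = 33.41 L/h
At steady state, F × (Dose/τ) = Css × CL.
Dose = Css × CL × τ / F = 10.9 × 33.41 × 7.34 / 0.88 = 3038 mg

3038 mg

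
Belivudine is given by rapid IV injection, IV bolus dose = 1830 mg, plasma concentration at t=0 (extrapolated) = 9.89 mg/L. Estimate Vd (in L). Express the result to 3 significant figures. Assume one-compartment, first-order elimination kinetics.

185 L

Vd = Dose / C₀ = 1830 / 9.89 = 185.0 L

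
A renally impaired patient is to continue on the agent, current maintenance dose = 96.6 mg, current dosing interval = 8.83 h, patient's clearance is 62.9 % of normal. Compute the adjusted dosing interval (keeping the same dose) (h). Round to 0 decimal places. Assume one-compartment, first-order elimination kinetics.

14 h

To keep the same average steady-state level, dosing rate must scale with clearance.
CL ratio = 62.9 / 100 = 0.6290
New interval (same dose) = 8.83 / 0.6290 = 14.04 h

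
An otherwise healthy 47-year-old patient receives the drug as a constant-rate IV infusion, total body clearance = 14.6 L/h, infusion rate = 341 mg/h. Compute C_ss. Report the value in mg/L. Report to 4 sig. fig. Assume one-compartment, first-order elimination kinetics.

23.36 mg/L

At steady state Css = R₀ / CL = 341 / 14.60 = 23.36 mg/L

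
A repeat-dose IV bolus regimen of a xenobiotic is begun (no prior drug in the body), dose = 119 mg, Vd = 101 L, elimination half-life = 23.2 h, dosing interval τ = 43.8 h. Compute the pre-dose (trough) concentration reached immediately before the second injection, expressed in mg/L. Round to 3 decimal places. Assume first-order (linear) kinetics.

C₀ per dose = Dose / Vd = 119 / 101 = 1.178 mg/L
k = ln2 / t½ = 0.693147 / 23.2 = 0.02988 h⁻¹
Fraction remaining after one interval: r = e^(−kτ) = e^(−0.02988 × 43.8) = 0.2702
Before dose 2, 1 dose has been given (aged 1τ).
C_trough = C₀ × r = 1.178 × 0.2702 = 0.3183 mg/L

0.318 mg/L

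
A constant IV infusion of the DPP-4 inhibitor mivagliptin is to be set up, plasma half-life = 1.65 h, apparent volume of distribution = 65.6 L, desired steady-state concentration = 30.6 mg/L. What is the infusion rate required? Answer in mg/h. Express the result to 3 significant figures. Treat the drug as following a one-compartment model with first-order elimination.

k = ln2 / t½ = 0.693147 / 1.65 = 0.4201 h⁻¹
CL = k × Vd = 0.4201 × 65.6 = 27.56 L/h
At steady state, infusion rate R₀ = Css × CL = 30.6 × 27.56 = 843.3 mg/h

843 mg/h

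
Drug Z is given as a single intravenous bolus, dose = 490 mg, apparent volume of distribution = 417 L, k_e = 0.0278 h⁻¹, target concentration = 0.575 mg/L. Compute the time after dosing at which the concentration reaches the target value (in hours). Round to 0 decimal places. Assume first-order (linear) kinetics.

C₀ = Dose / Vd = 490.0 / 417 = 1.175 mg/L
t = ln(C₀ / C) / k = ln(1.175 / 0.575) / 0.02780
  = ln(2.043) / 0.02780 = 0.7144 / 0.02780 = 25.70 h

26 h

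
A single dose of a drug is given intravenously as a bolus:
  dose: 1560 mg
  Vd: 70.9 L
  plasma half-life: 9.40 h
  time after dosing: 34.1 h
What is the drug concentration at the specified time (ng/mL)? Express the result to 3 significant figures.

C₀ = Dose / Vd = 1560 / 70.9 = 22.00 mg/L
k = ln2 / t½ = 0.693147 / 9.40 = 0.07374 h⁻¹
C = C₀ · e^(−k·t) = 22.00 × e^(−0.07374 × 34.1)
  = 22.00 × 0.08090 = 1.780 mg/L
Convert: 1.780 mg/L × 1000 = 1780 ng/mL

1780 ng/mL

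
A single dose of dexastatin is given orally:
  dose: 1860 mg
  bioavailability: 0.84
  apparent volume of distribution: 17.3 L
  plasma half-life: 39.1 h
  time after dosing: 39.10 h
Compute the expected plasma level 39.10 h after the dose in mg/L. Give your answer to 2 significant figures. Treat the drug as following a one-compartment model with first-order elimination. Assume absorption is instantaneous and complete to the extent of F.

45 mg/L

Amount reaching circulation = F × Dose = 0.84 × 1860 = 1562 mg
C₀ = F·Dose / Vd = 1562 / 17.3 = 90.29 mg/L
k = ln2 / t½ = 0.693147 / 39.1 = 0.01773 h⁻¹
t / t½ = 39.10 / 39.1 = 1 half-lives
C = C₀ × (1/2)^1 = 90.29 × 0.5000 = 45.15 mg/L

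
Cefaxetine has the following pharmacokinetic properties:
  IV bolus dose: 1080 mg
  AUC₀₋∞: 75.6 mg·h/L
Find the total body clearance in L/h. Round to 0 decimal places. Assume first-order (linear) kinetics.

14 L/h

CL = Dose / AUC = 1080 / 75.6 = 14.29 L/h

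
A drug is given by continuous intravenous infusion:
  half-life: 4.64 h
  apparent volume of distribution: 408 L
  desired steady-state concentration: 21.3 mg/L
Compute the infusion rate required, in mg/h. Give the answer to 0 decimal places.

k = ln2 / t½ = 0.693147 / 4.64 = 0.1494 h⁻¹
CL = k × Vd = 0.1494 × 408 = 60.96 L/h
At steady state, infusion rate R₀ = Css × CL = 21.3 × 60.96 = 1298 mg/h

1298 mg/h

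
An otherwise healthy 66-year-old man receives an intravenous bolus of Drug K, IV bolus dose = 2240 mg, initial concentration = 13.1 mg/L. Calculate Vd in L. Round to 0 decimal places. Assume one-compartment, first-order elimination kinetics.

Vd = Dose / C₀ = 2240 / 13.1 = 171.0 L

171 L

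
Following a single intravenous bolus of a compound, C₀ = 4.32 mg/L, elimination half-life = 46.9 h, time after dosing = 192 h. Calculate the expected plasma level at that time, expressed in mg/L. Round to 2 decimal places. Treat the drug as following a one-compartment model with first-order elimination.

k = ln2 / t½ = 0.693147 / 46.9 = 0.01478 h⁻¹
C = C₀ · e^(−k·t) = 4.320 × e^(−0.01478 × 192)
  = 4.320 × 0.05856 = 0.2530 mg/L

0.25 mg/L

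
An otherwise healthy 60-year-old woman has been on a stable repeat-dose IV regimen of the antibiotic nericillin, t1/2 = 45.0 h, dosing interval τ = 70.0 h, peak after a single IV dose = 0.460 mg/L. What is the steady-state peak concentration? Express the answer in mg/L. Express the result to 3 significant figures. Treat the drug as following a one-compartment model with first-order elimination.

k = ln2 / t½ = 0.693147 / 45.0 = 0.01540 h⁻¹
e^(−kτ) = e^(−0.01540 × 70.0) = 0.3403
Accumulation ratio R = 1 / (1 − e^(−kτ)) = 1 / (1 − 0.3403) = 1.516
Steady-state peak = C₀ × R = 0.460 × 1.516 = 0.6974 mg/L

0.697 mg/L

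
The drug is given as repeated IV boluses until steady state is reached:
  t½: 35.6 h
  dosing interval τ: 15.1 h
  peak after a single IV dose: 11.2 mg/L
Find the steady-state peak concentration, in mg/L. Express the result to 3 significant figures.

k = ln2 / t½ = 0.693147 / 35.6 = 0.01947 h⁻¹
e^(−kτ) = e^(−0.01947 × 15.1) = 0.7453
Accumulation ratio R = 1 / (1 − e^(−kτ)) = 1 / (1 − 0.7453) = 3.926
Steady-state peak = C₀ × R = 11.2 × 3.926 = 43.97 mg/L

44.0 mg/L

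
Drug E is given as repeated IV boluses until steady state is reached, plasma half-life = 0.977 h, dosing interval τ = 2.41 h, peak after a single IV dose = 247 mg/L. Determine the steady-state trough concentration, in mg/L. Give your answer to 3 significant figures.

54.6 mg/L

k = ln2 / t½ = 0.693147 / 0.977 = 0.7095 h⁻¹
e^(−kτ) = e^(−0.7095 × 2.41) = 0.1809
Accumulation ratio R = 1 / (1 − e^(−kτ)) = 1 / (1 − 0.1809) = 1.221
Steady-state trough = C₀ × R × e^(−kτ) = 247 × 1.221 × 0.1809 = 54.56 mg/L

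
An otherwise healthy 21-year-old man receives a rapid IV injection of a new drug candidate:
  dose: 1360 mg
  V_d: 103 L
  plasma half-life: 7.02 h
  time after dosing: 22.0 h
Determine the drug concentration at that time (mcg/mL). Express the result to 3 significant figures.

1.50 mcg/mL

C₀ = Dose / Vd = 1360 / 103 = 13.20 mg/L
k = ln2 / t½ = 0.693147 / 7.02 = 0.09874 h⁻¹
C = C₀ · e^(−k·t) = 13.20 × e^(−0.09874 × 22.0)
  = 13.20 × 0.1139 = 1.503 mg/L
(1.503 mg/L = 1.503 mcg/mL)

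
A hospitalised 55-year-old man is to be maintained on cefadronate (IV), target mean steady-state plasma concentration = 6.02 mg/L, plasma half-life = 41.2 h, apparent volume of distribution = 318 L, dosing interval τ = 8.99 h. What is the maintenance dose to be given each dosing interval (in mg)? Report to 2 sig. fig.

290 mg

k = ln2 / t½ = 0.693147 / 41.2 = 0.01682 h⁻¹
CL = k × Vd = 0.01682 × 318 = 5.349 L/h
At steady state, Dose/τ = Css × CL.
Dose = Css × CL × τ = 6.02 × 5.349 × 8.99 = 289.5 mg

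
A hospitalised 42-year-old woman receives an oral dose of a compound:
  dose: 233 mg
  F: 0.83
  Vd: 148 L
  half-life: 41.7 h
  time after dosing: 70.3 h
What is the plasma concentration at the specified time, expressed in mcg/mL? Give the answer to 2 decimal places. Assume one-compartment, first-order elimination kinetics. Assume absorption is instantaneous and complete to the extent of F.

Amount reaching circulation = F × Dose = 0.83 × 233.0 = 193.4 mg
C₀ = F·Dose / Vd = 193.4 / 148 = 1.307 mg/L
k = ln2 / t½ = 0.693147 / 41.7 = 0.01662 h⁻¹
C = C₀ · e^(−k·t) = 1.307 × e^(−0.01662 × 70.3)
  = 1.307 × 0.3109 = 0.4063 mg/L
(0.4063 mg/L = 0.4063 mcg/mL)

0.41 mcg/mL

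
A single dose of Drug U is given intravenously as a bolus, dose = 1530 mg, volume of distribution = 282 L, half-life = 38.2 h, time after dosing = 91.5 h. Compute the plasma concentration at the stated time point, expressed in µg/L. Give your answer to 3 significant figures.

1030 µg/L

C₀ = Dose / Vd = 1530 / 282 = 5.426 mg/L
k = ln2 / t½ = 0.693147 / 38.2 = 0.01815 h⁻¹
C = C₀ · e^(−k·t) = 5.426 × e^(−0.01815 × 91.5)
  = 5.426 × 0.1900 = 1.031 mg/L
Convert: 1.031 mg/L × 1000 = 1031 µg/L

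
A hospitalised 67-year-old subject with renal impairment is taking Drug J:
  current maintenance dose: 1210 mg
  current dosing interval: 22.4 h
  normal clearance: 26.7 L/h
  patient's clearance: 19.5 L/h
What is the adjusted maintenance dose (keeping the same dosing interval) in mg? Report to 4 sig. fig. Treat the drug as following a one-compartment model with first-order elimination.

883.7 mg

To keep the same average steady-state level, dosing rate must scale with clearance.
CL ratio = 19.5 / 26.7 = 0.7303
New dose (same interval) = 1210 × 0.7303 = 883.7 mg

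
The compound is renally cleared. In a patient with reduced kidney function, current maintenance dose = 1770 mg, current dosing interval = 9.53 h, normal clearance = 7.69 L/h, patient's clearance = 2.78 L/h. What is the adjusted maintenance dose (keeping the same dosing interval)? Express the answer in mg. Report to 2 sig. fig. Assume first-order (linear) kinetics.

640 mg

To keep the same average steady-state level, dosing rate must scale with clearance.
CL ratio = 2.78 / 7.69 = 0.3615
New dose (same interval) = 1770 × 0.3615 = 639.9 mg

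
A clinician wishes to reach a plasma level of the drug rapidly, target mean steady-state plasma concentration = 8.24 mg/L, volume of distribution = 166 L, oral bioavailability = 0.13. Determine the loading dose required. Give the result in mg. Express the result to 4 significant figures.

10520 mg

LD = Css × Vd / F = 8.24 × 166 / 0.13 = 10520 mg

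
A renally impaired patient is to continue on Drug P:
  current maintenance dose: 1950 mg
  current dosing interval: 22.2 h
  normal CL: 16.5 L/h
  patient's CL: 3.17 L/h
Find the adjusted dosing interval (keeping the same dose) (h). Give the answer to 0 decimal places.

116 h

To keep the same average steady-state level, dosing rate must scale with clearance.
CL ratio = 3.17 / 16.5 = 0.1921
New interval (same dose) = 22.2 / 0.1921 = 115.6 h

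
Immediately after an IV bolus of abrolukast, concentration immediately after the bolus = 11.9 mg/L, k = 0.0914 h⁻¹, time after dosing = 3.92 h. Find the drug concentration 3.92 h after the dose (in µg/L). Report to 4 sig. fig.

8317 µg/L

C = C₀ · e^(−k·t) = 11.90 × e^(−0.09140 × 3.92)
  = 11.90 × 0.6989 = 8.317 mg/L
Convert: 8.317 mg/L × 1000 = 8317 µg/L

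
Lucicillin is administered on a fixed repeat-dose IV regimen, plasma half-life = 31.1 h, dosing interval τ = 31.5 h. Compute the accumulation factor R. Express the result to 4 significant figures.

1.982

k = ln2 / t½ = 0.693147 / 31.1 = 0.02229 h⁻¹
e^(−kτ) = e^(−0.02229 × 31.5) = 0.4955
Accumulation ratio R = 1 / (1 − e^(−kτ)) = 1 / (1 − 0.4955) = 1.982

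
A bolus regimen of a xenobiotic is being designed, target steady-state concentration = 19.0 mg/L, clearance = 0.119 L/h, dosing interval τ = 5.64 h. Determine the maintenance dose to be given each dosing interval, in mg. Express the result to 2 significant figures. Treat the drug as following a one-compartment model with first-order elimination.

13 mg

At steady state, Dose/τ = Css × CL.
Dose = Css × CL × τ = 19.0 × 0.1190 × 5.64 = 12.75 mg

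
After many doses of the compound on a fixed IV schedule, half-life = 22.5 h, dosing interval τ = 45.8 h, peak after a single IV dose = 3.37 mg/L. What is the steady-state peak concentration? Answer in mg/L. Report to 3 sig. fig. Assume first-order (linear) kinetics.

4.46 mg/L

k = ln2 / t½ = 0.693147 / 22.5 = 0.03081 h⁻¹
e^(−kτ) = e^(−0.03081 × 45.8) = 0.2439
Accumulation ratio R = 1 / (1 − e^(−kτ)) = 1 / (1 − 0.2439) = 1.323
Steady-state peak = C₀ × R = 3.37 × 1.323 = 4.459 mg/L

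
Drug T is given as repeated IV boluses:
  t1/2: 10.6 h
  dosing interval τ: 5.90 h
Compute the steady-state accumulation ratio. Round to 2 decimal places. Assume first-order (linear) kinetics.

3.12

k = ln2 / t½ = 0.693147 / 10.6 = 0.06539 h⁻¹
e^(−kτ) = e^(−0.06539 × 5.90) = 0.6799
Accumulation ratio R = 1 / (1 − e^(−kτ)) = 1 / (1 − 0.6799) = 3.124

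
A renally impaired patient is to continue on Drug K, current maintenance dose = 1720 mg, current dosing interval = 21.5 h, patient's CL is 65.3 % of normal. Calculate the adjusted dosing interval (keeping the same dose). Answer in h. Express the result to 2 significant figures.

To keep the same average steady-state level, dosing rate must scale with clearance.
CL ratio = 65.3 / 100 = 0.6530
New interval (same dose) = 21.5 / 0.6530 = 32.92 h

33 h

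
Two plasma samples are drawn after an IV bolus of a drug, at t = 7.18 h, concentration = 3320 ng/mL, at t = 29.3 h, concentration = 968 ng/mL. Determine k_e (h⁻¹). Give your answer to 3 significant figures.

0.0557 h⁻¹

k = ln(C₁/C₂) / (t₂ − t₁) = ln(3320/968) / (29.3 − 7.18)
  = 1.232 / 22.12 = 0.05570 h⁻¹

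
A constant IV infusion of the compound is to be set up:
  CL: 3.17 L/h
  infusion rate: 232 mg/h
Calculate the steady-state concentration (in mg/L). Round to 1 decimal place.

73.2 mg/L

At steady state Css = R₀ / CL = 232 / 3.170 = 73.19 mg/L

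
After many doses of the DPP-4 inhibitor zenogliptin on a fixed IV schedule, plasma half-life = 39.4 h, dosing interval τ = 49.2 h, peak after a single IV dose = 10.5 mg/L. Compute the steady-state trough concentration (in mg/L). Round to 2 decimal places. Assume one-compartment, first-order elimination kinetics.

k = ln2 / t½ = 0.693147 / 39.4 = 0.01759 h⁻¹
e^(−kτ) = e^(−0.01759 × 49.2) = 0.4209
Accumulation ratio R = 1 / (1 − e^(−kτ)) = 1 / (1 − 0.4209) = 1.727
Steady-state trough = C₀ × R × e^(−kτ) = 10.5 × 1.727 × 0.4209 = 7.632 mg/L

7.63 mg/L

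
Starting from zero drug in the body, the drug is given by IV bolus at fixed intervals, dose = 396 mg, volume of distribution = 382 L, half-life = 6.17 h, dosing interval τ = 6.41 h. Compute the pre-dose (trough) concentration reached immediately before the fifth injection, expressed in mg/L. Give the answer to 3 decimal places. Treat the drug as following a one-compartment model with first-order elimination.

0.928 mg/L

C₀ per dose = Dose / Vd = 396 / 382 = 1.037 mg/L
k = ln2 / t½ = 0.693147 / 6.17 = 0.1123 h⁻¹
Fraction remaining after one interval: r = e^(−kτ) = e^(−0.1123 × 6.41) = 0.4868
Before dose 5, 4 doses have been given (aged 1τ, 2τ, 3τ, 4τ).
C_trough = C₀ × (r + r² + … + r^4) = C₀ × r(1−r^4)/(1−r)
        = 1.037 × 0.4868 × (1 − 0.05616) / (1 − 0.4868) = 0.9284 mg/L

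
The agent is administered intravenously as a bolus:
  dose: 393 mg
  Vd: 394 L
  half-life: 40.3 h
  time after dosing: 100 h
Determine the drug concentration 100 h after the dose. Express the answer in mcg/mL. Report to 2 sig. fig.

C₀ = Dose / Vd = 393.0 / 394 = 0.9975 mg/L
k = ln2 / t½ = 0.693147 / 40.3 = 0.01720 h⁻¹
C = C₀ · e^(−k·t) = 0.9975 × e^(−0.01720 × 100)
  = 0.9975 × 0.1791 = 0.1787 mg/L
(0.1787 mg/L = 0.1787 mcg/mL)

0.18 mcg/mL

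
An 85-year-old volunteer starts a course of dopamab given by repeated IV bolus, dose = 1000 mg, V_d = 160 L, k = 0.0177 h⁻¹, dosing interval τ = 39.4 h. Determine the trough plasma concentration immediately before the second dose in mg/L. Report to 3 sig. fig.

C₀ per dose = Dose / Vd = 1000 / 160 = 6.250 mg/L
Fraction remaining after one interval: r = e^(−kτ) = e^(−0.01770 × 39.4) = 0.4979
Before dose 2, 1 dose has been given (aged 1τ).
C_trough = C₀ × r = 6.250 × 0.4979 = 3.112 mg/L

3.11 mg/L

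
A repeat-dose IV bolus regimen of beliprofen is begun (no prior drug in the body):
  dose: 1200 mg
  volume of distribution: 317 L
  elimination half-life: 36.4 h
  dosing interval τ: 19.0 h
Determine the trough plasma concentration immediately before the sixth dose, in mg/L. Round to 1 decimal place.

C₀ per dose = Dose / Vd = 1200 / 317 = 3.785 mg/L
k = ln2 / t½ = 0.693147 / 36.4 = 0.01904 h⁻¹
Fraction remaining after one interval: r = e^(−kτ) = e^(−0.01904 × 19.0) = 0.6964
Before dose 6, 5 doses have been given (aged 1τ, 2τ, 3τ, 4τ, 5τ).
C_trough = C₀ × (r + r² + … + r^5) = C₀ × r(1−r^5)/(1−r)
        = 3.785 × 0.6964 × (1 − 0.1638) / (1 − 0.6964) = 7.260 mg/L

7.3 mg/L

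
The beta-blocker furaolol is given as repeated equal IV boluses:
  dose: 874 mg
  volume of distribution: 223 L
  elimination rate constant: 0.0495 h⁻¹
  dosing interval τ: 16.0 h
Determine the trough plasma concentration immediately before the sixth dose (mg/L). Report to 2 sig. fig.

C₀ per dose = Dose / Vd = 874 / 223 = 3.919 mg/L
Fraction remaining after one interval: r = e^(−kτ) = e^(−0.04950 × 16.0) = 0.4529
Before dose 6, 5 doses have been given (aged 1τ, 2τ, 3τ, 4τ, 5τ).
C_trough = C₀ × (r + r² + … + r^5) = C₀ × r(1−r^5)/(1−r)
        = 3.919 × 0.4529 × (1 − 0.01906) / (1 − 0.4529) = 3.182 mg/L

3.2 mg/L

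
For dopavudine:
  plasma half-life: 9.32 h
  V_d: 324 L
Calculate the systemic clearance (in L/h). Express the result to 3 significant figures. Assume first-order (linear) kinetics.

k = ln2 / t½ = 0.693147 / 9.32 = 0.07437 h⁻¹
CL = k × Vd = 0.07437 × 324 = 24.10 L/h

24.1 L/h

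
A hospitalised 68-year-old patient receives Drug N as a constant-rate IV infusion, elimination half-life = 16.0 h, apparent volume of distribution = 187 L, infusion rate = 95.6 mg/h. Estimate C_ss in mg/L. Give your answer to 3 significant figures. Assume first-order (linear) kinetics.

11.8 mg/L

k = ln2 / t½ = 0.693147 / 16.0 = 0.04332 h⁻¹
CL = k × Vd = 0.04332 × 187 = 8.101 L/h
At steady state Css = R₀ / CL = 95.6 / 8.101 = 11.80 mg/L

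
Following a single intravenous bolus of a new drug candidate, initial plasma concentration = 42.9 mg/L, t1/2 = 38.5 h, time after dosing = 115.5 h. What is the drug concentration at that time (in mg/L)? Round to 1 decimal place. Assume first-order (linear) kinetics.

k = ln2 / t½ = 0.693147 / 38.5 = 0.01800 h⁻¹
t / t½ = 115.5 / 38.5 = 3 half-lives
C = C₀ × (1/2)^3 = 42.90 × 0.1250 = 5.363 mg/L

5.4 mg/L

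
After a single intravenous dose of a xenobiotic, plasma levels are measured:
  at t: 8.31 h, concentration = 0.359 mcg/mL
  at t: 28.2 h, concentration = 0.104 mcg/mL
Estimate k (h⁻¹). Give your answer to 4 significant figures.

0.06229 h⁻¹

k = ln(C₁/C₂) / (t₂ − t₁) = ln(0.359/0.104) / (28.2 − 8.31)
  = 1.239 / 19.89 = 0.06229 h⁻¹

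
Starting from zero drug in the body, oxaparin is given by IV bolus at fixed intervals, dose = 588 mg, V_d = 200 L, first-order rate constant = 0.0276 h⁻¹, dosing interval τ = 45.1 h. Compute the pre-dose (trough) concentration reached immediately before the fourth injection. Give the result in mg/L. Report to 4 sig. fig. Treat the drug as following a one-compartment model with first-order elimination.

1.161 mg/L

C₀ per dose = Dose / Vd = 588 / 200 = 2.940 mg/L
Fraction remaining after one interval: r = e^(−kτ) = e^(−0.02760 × 45.1) = 0.2880
Before dose 4, 3 doses have been given (aged 1τ, 2τ, 3τ).
C_trough = C₀ × (r + r² + … + r^3) = C₀ × r(1−r^3)/(1−r)
        = 2.940 × 0.2880 × (1 − 0.02389) / (1 − 0.2880) = 1.161 mg/L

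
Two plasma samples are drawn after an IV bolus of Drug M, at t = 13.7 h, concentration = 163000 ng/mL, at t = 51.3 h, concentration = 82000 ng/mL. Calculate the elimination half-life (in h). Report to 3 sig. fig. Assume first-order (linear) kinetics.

37.9 h

k = ln(C₁/C₂) / (t₂ − t₁) = ln(163000/82000) / (51.3 − 13.7)
  = 0.6870 / 37.60 = 0.01827 h⁻¹
t½ = ln2 / k = 0.693147 / 0.01827 = 37.94 h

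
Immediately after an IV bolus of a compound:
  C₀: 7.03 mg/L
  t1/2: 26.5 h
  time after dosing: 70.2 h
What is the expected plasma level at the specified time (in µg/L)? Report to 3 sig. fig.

1120 µg/L

k = ln2 / t½ = 0.693147 / 26.5 = 0.02616 h⁻¹
C = C₀ · e^(−k·t) = 7.030 × e^(−0.02616 × 70.2)
  = 7.030 × 0.1594 = 1.121 mg/L
Convert: 1.121 mg/L × 1000 = 1121 µg/L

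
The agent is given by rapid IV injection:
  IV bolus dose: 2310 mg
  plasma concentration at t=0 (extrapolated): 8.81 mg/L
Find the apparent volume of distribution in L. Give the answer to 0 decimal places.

262 L

Vd = Dose / C₀ = 2310 / 8.81 = 262.2 L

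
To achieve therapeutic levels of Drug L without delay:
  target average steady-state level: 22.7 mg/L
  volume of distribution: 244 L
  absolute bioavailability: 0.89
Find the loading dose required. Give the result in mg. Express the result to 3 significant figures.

6220 mg

LD = Css × Vd / F = 22.7 × 244 / 0.89 = 6223 mg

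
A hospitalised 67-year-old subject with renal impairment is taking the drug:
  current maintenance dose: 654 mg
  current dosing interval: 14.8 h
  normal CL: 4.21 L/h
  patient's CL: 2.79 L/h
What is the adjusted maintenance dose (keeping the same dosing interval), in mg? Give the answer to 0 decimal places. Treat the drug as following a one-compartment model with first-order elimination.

433 mg

To keep the same average steady-state level, dosing rate must scale with clearance.
CL ratio = 2.79 / 4.21 = 0.6627
New dose (same interval) = 654 × 0.6627 = 433.4 mg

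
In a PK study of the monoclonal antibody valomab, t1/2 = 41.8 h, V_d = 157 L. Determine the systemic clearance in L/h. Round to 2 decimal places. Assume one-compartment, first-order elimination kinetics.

k = ln2 / t½ = 0.693147 / 41.8 = 0.01658 h⁻¹
CL = k × Vd = 0.01658 × 157 = 2.603 L/h

2.60 L/h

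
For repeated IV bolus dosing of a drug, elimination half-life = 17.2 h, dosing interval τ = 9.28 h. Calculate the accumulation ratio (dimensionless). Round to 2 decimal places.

3.21

k = ln2 / t½ = 0.693147 / 17.2 = 0.04030 h⁻¹
e^(−kτ) = e^(−0.04030 × 9.28) = 0.6880
Accumulation ratio R = 1 / (1 − e^(−kτ)) = 1 / (1 − 0.6880) = 3.205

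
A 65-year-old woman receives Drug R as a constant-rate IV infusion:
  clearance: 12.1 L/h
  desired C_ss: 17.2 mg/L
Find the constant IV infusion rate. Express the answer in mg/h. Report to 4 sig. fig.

At steady state, infusion rate R₀ = Css × CL = 17.2 × 12.10 = 208.1 mg/h

208.1 mg/h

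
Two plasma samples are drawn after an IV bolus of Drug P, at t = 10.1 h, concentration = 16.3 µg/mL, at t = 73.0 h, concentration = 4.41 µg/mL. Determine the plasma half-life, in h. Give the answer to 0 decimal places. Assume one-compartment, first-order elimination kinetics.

k = ln(C₁/C₂) / (t₂ − t₁) = ln(16.3/4.41) / (73.0 − 10.1)
  = 1.307 / 62.90 = 0.02078 h⁻¹
t½ = ln2 / k = 0.693147 / 0.02078 = 33.36 h

33 h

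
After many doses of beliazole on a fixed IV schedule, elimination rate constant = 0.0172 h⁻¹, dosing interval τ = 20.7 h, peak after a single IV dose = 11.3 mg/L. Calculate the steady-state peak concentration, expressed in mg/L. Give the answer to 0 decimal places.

38 mg/L

e^(−kτ) = e^(−0.01720 × 20.7) = 0.7004
Accumulation ratio R = 1 / (1 − e^(−kτ)) = 1 / (1 − 0.7004) = 3.338
Steady-state peak = C₀ × R = 11.3 × 3.338 = 37.72 mg/L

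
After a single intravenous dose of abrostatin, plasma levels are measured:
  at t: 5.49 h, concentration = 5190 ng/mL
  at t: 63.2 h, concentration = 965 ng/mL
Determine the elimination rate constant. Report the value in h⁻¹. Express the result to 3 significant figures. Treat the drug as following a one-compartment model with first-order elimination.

0.0292 h⁻¹

k = ln(C₁/C₂) / (t₂ − t₁) = ln(5190/965) / (63.2 − 5.49)
  = 1.682 / 57.71 = 0.02915 h⁻¹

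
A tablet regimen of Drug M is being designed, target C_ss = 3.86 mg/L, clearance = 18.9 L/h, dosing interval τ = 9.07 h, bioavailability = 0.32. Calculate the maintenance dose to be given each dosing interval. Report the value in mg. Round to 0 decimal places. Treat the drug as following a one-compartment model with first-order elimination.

2068 mg

At steady state, F × (Dose/τ) = Css × CL.
Dose = Css × CL × τ / F = 3.86 × 18.90 × 9.07 / 0.32 = 2068 mg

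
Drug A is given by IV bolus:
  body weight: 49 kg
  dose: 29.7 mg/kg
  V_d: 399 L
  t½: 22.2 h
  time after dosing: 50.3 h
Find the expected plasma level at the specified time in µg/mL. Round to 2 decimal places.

0.76 µg/mL

Total dose = 29.7 × 49 = 1455 mg
C₀ = Dose / Vd = 1455 / 399 = 3.647 mg/L
k = ln2 / t½ = 0.693147 / 22.2 = 0.03122 h⁻¹
C = C₀ · e^(−k·t) = 3.647 × e^(−0.03122 × 50.3)
  = 3.647 × 0.2080 = 0.7586 mg/L
(0.7586 mg/L = 0.7586 µg/mL)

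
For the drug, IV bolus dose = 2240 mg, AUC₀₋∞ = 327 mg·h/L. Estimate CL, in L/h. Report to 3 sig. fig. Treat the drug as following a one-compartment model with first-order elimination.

CL = Dose / AUC = 2240 / 327 = 6.850 L/h

6.85 L/h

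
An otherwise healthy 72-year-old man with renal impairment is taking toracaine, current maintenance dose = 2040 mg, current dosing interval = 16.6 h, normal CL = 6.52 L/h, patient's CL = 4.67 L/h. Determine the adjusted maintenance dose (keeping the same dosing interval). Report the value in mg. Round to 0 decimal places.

To keep the same average steady-state level, dosing rate must scale with clearance.
CL ratio = 4.67 / 6.52 = 0.7163
New dose (same interval) = 2040 × 0.7163 = 1461 mg

1461 mg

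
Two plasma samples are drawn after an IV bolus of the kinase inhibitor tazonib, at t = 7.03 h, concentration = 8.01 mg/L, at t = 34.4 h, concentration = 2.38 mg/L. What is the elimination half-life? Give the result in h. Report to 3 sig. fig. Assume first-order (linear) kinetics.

k = ln(C₁/C₂) / (t₂ − t₁) = ln(8.01/2.38) / (34.4 − 7.03)
  = 1.214 / 27.37 = 0.04436 h⁻¹
t½ = ln2 / k = 0.693147 / 0.04436 = 15.63 h

15.6 h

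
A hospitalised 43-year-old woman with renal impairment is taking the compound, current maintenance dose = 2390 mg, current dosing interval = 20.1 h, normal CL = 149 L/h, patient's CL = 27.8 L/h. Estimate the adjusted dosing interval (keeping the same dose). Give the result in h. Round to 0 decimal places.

108 h

To keep the same average steady-state level, dosing rate must scale with clearance.
CL ratio = 27.8 / 149 = 0.1866
New interval (same dose) = 20.1 / 0.1866 = 107.7 h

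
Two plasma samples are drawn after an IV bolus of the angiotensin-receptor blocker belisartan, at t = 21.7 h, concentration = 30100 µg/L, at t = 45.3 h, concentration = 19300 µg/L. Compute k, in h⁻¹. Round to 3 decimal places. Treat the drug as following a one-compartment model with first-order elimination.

0.019 h⁻¹

k = ln(C₁/C₂) / (t₂ − t₁) = ln(30100/19300) / (45.3 − 21.7)
  = 0.4444 / 23.60 = 0.01883 h⁻¹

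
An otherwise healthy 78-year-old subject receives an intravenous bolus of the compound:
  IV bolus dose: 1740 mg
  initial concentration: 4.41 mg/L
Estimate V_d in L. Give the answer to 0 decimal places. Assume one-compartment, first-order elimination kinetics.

395 L

Vd = Dose / C₀ = 1740 / 4.41 = 394.6 L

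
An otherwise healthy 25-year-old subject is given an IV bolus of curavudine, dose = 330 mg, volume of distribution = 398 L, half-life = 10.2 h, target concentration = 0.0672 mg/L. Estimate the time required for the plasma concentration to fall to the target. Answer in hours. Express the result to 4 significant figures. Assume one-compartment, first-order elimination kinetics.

36.98 h

C₀ = Dose / Vd = 330.0 / 398 = 0.8291 mg/L
k = ln2 / t½ = 0.693147 / 10.2 = 0.06796 h⁻¹
t = ln(C₀ / C) / k = ln(0.8291 / 0.0672) / 0.06796
  = ln(12.34) / 0.06796 = 2.513 / 0.06796 = 36.98 h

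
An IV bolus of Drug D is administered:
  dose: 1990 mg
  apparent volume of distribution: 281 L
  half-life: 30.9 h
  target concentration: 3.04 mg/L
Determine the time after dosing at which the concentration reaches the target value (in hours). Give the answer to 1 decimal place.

C₀ = Dose / Vd = 1990 / 281 = 7.082 mg/L
k = ln2 / t½ = 0.693147 / 30.9 = 0.02243 h⁻¹
t = ln(C₀ / C) / k = ln(7.082 / 3.04) / 0.02243
  = ln(2.330) / 0.02243 = 0.8459 / 0.02243 = 37.71 h

37.7 h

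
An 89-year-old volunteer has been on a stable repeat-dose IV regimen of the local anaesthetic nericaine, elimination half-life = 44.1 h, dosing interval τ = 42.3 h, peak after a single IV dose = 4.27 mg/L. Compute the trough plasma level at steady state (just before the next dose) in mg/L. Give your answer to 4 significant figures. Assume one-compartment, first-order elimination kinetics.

4.522 mg/L

k = ln2 / t½ = 0.693147 / 44.1 = 0.01572 h⁻¹
e^(−kτ) = e^(−0.01572 × 42.3) = 0.5143
Accumulation ratio R = 1 / (1 − e^(−kτ)) = 1 / (1 − 0.5143) = 2.059
Steady-state trough = C₀ × R × e^(−kτ) = 4.27 × 2.059 × 0.5143 = 4.522 mg/L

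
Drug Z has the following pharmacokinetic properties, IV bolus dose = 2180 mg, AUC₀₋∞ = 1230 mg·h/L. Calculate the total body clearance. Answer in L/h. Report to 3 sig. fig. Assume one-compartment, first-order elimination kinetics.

1.77 L/h

CL = Dose / AUC = 2180 / 1230 = 1.772 L/h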